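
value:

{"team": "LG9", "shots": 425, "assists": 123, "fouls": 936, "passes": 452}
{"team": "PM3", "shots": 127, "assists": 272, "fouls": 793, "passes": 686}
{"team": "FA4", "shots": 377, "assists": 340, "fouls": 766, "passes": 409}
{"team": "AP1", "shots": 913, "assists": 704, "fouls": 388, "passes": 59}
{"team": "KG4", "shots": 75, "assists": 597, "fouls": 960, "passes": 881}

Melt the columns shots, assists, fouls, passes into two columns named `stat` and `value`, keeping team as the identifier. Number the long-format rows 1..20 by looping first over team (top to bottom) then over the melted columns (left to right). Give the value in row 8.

20 rows total (5 × 4). Row 8: index ⌊(8-1)/4⌋ = 1 into team → PM3; (8-1) mod 4 = 3 into the melted columns → passes.
So row 8 is (PM3, passes, 686); value = 686.

686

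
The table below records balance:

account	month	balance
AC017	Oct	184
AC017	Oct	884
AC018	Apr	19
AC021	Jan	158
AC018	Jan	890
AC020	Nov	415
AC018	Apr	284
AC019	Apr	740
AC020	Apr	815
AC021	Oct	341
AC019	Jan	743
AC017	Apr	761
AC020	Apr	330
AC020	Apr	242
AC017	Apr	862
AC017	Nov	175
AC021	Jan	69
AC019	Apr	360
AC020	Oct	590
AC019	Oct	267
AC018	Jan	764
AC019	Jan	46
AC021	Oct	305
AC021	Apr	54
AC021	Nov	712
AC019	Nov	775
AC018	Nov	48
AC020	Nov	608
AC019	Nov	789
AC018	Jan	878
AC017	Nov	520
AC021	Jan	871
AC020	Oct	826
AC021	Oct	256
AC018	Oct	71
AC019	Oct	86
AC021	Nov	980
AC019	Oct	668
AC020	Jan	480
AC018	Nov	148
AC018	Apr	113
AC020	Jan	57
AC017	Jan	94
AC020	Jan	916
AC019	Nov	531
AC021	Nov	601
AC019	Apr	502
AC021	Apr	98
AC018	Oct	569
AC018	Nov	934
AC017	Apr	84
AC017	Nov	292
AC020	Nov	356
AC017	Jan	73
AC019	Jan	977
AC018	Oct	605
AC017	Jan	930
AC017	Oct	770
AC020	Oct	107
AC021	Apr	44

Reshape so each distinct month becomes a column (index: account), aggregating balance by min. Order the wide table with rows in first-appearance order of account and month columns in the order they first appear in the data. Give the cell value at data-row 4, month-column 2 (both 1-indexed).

242

With rows in first-appearance order of account, row 4 is account=AC020. month columns in first-appearance order: Oct, Apr, Jan, Nov; column 2 is Apr.
Long rows with account=AC020, month=Apr: min(815, 330, 242) = 242.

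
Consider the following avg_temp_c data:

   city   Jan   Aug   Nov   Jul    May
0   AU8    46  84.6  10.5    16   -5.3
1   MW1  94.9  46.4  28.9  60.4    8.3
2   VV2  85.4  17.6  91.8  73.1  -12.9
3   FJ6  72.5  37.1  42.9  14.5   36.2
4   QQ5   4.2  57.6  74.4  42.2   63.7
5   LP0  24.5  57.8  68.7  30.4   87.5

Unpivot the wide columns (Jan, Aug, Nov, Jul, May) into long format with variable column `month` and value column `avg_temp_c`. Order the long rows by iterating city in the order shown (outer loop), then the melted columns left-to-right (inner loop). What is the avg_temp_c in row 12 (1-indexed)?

17.6

30 rows total (6 × 5). Row 12: index ⌊(12-1)/5⌋ = 2 into city → VV2; (12-1) mod 5 = 1 into the melted columns → Aug.
So row 12 is (VV2, Aug, 17.6); avg_temp_c = 17.6.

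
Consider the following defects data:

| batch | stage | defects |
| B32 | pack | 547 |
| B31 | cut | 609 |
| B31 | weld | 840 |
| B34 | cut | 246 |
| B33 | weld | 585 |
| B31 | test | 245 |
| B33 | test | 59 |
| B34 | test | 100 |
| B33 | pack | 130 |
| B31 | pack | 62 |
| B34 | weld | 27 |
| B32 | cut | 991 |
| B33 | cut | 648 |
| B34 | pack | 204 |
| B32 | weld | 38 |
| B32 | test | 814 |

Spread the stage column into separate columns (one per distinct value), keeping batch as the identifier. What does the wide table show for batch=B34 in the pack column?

Wide layout: rows indexed by batch, columns are the 4 distinct stage values (pack, cut, weld, test).
Cell (batch=B34, stage=pack) draws from the long row where batch=B34 and stage=pack, which has defects=204.

204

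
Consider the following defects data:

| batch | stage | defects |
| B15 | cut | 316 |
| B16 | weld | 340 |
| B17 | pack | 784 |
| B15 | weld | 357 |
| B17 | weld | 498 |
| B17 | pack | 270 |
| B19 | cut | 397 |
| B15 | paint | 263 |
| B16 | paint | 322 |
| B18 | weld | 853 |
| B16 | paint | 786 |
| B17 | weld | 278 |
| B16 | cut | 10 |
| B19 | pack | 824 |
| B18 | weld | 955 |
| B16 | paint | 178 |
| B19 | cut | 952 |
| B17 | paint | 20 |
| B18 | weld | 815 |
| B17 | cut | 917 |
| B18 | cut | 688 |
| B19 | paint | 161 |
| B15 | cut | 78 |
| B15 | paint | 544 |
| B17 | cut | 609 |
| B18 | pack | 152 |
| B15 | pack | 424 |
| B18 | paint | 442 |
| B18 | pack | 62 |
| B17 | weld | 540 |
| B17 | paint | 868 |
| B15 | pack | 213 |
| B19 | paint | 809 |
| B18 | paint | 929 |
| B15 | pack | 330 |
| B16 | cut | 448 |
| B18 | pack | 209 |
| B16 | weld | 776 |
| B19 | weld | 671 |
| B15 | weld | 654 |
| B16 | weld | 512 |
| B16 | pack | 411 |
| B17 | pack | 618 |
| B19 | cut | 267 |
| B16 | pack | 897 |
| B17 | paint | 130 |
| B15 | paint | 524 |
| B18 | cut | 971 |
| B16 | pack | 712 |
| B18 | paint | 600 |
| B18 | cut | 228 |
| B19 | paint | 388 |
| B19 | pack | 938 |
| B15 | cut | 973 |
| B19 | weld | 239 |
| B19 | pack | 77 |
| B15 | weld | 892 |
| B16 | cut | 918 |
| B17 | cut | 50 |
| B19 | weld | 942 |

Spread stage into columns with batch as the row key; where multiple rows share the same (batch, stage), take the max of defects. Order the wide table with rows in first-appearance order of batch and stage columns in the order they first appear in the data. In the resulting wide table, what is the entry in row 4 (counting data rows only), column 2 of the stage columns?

942

With rows in first-appearance order of batch, row 4 is batch=B19. stage columns in first-appearance order: cut, weld, pack, paint; column 2 is weld.
Long rows with batch=B19, stage=weld: max(671, 239, 942) = 942.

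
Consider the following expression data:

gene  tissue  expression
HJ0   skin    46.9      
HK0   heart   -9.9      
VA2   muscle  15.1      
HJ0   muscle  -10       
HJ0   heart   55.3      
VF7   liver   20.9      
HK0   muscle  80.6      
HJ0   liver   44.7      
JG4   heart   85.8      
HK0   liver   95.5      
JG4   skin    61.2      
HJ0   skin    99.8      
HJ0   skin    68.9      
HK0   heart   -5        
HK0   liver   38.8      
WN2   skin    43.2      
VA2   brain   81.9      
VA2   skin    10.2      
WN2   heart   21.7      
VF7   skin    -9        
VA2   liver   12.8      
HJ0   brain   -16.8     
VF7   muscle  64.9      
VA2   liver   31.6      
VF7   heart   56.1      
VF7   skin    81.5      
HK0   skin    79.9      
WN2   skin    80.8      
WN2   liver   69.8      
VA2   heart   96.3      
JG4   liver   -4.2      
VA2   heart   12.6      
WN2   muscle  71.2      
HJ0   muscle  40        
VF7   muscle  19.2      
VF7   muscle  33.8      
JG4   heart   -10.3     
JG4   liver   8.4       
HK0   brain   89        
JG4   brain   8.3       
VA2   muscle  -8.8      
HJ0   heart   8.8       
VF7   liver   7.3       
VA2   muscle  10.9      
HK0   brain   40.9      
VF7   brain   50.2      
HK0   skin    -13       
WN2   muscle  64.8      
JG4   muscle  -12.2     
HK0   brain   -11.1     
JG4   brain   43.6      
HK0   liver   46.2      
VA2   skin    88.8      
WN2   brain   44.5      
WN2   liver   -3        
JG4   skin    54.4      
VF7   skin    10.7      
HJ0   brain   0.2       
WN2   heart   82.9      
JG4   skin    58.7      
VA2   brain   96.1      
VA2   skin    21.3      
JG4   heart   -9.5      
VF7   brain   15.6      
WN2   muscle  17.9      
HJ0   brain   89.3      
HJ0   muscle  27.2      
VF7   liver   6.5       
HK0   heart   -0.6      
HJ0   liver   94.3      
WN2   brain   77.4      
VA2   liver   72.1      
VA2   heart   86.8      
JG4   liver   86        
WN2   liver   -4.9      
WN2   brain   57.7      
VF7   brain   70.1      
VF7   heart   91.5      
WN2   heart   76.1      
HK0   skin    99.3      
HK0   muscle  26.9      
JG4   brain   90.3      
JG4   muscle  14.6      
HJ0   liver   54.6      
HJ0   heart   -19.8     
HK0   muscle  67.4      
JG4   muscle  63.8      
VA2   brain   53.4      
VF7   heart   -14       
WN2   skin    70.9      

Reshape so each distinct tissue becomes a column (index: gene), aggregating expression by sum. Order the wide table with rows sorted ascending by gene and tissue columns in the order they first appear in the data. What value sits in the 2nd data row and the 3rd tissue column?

174.9

With rows sorted ascending by gene, row 2 is gene=HK0. tissue columns in first-appearance order: skin, heart, muscle, liver, brain; column 3 is muscle.
Long rows with gene=HK0, tissue=muscle: 80.6 + 26.9 + 67.4 = 174.9.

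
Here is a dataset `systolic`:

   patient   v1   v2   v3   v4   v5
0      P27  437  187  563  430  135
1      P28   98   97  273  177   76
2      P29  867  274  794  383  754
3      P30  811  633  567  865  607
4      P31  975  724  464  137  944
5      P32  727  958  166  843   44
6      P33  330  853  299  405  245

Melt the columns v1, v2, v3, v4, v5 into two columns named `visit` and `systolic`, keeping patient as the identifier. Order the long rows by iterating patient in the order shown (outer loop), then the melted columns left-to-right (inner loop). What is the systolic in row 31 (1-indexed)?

330

35 rows total (7 × 5). Row 31: index ⌊(31-1)/5⌋ = 6 into patient → P33; (31-1) mod 5 = 0 into the melted columns → v1.
So row 31 is (P33, v1, 330); systolic = 330.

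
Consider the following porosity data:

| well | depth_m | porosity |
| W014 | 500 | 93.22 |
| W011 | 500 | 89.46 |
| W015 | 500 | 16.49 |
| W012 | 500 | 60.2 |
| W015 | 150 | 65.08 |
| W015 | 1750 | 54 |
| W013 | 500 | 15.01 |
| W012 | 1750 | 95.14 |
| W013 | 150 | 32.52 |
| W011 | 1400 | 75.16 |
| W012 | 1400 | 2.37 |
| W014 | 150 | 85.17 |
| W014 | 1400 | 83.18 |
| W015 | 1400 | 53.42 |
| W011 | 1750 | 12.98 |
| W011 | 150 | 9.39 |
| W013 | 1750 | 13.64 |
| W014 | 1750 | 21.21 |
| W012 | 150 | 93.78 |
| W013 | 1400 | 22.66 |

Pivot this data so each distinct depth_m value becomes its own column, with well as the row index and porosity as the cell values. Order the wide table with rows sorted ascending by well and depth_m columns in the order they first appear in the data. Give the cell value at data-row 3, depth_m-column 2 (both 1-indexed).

With rows sorted ascending by well, row 3 is well=W013. depth_m columns in first-appearance order: 500, 150, 1750, 1400; column 2 is 150.
Long rows with well=W013, depth_m=150: porosity = 32.52.

32.52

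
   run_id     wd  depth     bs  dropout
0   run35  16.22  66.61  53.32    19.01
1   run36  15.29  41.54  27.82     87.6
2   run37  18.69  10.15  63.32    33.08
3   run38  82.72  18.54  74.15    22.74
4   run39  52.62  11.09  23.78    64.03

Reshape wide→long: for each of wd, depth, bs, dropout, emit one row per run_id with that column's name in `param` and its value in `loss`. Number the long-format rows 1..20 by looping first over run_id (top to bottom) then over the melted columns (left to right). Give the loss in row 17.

20 rows total (5 × 4). Row 17: index ⌊(17-1)/4⌋ = 4 into run_id → run39; (17-1) mod 4 = 0 into the melted columns → wd.
So row 17 is (run39, wd, 52.62); loss = 52.62.

52.62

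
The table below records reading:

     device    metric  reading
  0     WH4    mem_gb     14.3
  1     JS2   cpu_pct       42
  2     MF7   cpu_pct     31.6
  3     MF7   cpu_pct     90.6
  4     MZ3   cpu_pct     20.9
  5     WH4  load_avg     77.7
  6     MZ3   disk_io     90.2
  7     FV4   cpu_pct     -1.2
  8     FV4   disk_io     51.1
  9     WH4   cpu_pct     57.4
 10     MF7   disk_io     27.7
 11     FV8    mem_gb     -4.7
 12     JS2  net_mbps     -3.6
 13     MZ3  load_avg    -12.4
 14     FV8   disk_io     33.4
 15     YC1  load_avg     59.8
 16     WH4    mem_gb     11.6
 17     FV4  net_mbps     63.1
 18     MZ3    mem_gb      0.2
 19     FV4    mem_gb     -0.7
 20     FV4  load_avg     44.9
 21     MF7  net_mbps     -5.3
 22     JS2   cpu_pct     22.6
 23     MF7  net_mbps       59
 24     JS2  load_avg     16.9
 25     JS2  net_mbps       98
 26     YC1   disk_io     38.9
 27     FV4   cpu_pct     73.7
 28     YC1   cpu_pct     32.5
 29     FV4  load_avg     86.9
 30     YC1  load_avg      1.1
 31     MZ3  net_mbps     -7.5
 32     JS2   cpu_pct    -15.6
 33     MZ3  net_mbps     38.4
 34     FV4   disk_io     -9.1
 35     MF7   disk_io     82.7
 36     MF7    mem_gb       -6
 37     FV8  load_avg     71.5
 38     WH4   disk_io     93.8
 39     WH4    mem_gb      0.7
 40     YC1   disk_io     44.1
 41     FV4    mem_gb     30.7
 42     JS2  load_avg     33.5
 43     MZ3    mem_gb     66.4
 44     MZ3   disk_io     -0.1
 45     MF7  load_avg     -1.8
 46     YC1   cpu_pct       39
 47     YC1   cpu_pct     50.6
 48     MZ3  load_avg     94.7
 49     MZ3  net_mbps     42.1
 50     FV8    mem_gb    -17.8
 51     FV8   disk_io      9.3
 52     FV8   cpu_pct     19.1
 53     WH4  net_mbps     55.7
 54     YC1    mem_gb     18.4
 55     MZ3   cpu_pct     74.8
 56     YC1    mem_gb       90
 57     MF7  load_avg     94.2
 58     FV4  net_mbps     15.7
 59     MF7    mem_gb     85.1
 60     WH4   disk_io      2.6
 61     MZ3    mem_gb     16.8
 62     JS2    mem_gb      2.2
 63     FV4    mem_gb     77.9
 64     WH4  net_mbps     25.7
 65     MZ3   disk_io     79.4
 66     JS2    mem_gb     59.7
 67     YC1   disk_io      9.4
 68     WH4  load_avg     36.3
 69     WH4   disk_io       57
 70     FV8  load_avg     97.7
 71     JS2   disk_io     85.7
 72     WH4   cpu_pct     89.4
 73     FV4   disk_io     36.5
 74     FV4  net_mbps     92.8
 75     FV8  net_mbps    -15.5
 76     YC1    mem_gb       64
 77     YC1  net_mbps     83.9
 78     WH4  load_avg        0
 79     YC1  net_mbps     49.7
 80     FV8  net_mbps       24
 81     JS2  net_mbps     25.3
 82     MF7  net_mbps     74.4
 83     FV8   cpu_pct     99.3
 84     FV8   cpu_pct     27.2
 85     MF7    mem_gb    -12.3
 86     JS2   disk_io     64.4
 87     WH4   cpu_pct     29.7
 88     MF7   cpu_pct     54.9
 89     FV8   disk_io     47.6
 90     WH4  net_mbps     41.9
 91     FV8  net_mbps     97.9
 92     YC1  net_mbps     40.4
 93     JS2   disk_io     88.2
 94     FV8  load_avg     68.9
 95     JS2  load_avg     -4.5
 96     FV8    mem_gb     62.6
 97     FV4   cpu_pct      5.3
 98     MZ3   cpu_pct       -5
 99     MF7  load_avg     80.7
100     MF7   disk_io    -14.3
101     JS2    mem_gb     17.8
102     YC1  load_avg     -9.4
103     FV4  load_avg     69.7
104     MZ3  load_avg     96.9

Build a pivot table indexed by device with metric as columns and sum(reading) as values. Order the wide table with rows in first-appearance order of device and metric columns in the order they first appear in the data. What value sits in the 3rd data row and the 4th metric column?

96.1

With rows in first-appearance order of device, row 3 is device=MF7. metric columns in first-appearance order: mem_gb, cpu_pct, load_avg, disk_io, net_mbps; column 4 is disk_io.
Long rows with device=MF7, metric=disk_io: 27.7 + 82.7 + -14.3 = 96.1.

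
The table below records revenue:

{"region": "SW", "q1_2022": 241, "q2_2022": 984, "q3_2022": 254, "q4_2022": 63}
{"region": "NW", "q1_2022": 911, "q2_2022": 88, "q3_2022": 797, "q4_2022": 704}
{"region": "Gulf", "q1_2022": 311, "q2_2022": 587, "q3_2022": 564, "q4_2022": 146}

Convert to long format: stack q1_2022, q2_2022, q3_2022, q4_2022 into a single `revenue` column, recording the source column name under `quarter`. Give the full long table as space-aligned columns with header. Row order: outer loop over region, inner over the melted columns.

Each (region, column) pair becomes one row: 3 × 4 = 12 rows.
For example, (SW, q1_2022) → revenue=241.

region  quarter  revenue
SW      q1_2022  241    
SW      q2_2022  984    
SW      q3_2022  254    
SW      q4_2022  63     
NW      q1_2022  911    
NW      q2_2022  88     
NW      q3_2022  797    
NW      q4_2022  704    
Gulf    q1_2022  311    
Gulf    q2_2022  587    
Gulf    q3_2022  564    
Gulf    q4_2022  146    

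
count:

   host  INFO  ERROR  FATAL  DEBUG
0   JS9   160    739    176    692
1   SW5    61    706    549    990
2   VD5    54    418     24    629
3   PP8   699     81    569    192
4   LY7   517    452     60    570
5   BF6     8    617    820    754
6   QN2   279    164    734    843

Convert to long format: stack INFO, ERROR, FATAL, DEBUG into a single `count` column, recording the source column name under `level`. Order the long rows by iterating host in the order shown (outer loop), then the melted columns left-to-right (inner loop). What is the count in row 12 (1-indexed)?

28 rows total (7 × 4). Row 12: index ⌊(12-1)/4⌋ = 2 into host → VD5; (12-1) mod 4 = 3 into the melted columns → DEBUG.
So row 12 is (VD5, DEBUG, 629); count = 629.

629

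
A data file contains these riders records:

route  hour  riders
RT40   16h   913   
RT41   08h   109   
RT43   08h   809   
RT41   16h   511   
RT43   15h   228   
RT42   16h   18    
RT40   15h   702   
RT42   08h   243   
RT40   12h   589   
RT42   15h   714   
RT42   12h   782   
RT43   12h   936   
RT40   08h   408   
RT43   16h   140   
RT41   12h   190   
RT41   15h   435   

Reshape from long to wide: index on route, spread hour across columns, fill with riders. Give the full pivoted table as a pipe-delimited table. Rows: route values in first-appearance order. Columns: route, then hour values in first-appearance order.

| route | 16h | 08h | 15h | 12h |
| RT40 | 913 | 408 | 702 | 589 |
| RT41 | 511 | 109 | 435 | 190 |
| RT43 | 140 | 809 | 228 | 936 |
| RT42 | 18 | 243 | 714 | 782 |

Columns: route plus the 4 distinct hour values (16h, 08h, 15h, 12h).
For example, row RT40 column 16h takes riders=913 from the long row (RT40, 16h).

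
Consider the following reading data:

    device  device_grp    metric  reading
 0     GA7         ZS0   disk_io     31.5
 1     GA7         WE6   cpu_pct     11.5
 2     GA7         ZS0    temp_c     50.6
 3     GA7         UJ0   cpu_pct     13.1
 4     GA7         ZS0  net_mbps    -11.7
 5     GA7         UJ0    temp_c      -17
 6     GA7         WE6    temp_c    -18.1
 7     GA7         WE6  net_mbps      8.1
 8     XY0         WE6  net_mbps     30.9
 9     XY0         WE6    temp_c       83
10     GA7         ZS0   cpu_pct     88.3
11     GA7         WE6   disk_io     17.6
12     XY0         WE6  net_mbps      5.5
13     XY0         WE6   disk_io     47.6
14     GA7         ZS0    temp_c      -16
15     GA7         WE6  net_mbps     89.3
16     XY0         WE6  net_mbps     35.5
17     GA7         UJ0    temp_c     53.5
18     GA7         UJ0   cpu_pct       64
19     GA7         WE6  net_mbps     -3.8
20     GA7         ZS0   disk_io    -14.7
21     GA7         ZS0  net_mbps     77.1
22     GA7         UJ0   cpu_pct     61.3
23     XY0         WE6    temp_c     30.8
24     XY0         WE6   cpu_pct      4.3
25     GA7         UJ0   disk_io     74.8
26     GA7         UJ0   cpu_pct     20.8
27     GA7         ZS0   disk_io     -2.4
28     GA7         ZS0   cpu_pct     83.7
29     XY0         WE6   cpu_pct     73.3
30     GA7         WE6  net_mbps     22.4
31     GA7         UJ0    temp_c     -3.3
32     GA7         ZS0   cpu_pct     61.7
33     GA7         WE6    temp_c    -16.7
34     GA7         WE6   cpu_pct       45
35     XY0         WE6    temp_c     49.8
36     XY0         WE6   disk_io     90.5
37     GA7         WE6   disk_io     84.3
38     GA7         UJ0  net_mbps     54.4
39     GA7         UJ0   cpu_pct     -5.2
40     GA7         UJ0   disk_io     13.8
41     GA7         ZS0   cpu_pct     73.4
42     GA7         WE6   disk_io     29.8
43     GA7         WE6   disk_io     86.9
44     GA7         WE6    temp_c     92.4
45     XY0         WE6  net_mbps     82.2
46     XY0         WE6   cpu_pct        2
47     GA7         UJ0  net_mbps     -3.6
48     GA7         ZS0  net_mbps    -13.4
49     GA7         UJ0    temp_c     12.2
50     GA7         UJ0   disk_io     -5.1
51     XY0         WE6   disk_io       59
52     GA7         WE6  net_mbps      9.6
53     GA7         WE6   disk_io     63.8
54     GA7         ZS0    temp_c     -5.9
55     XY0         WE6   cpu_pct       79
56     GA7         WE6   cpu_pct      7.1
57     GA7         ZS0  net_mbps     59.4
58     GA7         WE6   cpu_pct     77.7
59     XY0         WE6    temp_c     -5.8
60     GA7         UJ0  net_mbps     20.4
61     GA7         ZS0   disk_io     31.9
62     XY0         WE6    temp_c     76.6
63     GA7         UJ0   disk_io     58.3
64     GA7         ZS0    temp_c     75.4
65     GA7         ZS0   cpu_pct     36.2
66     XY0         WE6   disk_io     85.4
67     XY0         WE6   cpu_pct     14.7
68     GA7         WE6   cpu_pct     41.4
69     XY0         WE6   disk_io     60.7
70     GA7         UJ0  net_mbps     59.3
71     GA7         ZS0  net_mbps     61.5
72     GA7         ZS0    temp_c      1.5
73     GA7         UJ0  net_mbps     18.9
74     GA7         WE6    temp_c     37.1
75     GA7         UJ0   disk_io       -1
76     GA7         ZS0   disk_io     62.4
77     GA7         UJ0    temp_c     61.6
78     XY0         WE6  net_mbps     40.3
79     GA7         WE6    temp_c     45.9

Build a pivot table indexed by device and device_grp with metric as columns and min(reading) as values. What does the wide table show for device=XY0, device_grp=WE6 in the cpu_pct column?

Rows with device=XY0, device_grp=WE6 and metric=cpu_pct: reading values are 4.3, 73.3, 2, 79, 14.7.
min(4.3, 73.3, 2, 79, 14.7) = 2.

2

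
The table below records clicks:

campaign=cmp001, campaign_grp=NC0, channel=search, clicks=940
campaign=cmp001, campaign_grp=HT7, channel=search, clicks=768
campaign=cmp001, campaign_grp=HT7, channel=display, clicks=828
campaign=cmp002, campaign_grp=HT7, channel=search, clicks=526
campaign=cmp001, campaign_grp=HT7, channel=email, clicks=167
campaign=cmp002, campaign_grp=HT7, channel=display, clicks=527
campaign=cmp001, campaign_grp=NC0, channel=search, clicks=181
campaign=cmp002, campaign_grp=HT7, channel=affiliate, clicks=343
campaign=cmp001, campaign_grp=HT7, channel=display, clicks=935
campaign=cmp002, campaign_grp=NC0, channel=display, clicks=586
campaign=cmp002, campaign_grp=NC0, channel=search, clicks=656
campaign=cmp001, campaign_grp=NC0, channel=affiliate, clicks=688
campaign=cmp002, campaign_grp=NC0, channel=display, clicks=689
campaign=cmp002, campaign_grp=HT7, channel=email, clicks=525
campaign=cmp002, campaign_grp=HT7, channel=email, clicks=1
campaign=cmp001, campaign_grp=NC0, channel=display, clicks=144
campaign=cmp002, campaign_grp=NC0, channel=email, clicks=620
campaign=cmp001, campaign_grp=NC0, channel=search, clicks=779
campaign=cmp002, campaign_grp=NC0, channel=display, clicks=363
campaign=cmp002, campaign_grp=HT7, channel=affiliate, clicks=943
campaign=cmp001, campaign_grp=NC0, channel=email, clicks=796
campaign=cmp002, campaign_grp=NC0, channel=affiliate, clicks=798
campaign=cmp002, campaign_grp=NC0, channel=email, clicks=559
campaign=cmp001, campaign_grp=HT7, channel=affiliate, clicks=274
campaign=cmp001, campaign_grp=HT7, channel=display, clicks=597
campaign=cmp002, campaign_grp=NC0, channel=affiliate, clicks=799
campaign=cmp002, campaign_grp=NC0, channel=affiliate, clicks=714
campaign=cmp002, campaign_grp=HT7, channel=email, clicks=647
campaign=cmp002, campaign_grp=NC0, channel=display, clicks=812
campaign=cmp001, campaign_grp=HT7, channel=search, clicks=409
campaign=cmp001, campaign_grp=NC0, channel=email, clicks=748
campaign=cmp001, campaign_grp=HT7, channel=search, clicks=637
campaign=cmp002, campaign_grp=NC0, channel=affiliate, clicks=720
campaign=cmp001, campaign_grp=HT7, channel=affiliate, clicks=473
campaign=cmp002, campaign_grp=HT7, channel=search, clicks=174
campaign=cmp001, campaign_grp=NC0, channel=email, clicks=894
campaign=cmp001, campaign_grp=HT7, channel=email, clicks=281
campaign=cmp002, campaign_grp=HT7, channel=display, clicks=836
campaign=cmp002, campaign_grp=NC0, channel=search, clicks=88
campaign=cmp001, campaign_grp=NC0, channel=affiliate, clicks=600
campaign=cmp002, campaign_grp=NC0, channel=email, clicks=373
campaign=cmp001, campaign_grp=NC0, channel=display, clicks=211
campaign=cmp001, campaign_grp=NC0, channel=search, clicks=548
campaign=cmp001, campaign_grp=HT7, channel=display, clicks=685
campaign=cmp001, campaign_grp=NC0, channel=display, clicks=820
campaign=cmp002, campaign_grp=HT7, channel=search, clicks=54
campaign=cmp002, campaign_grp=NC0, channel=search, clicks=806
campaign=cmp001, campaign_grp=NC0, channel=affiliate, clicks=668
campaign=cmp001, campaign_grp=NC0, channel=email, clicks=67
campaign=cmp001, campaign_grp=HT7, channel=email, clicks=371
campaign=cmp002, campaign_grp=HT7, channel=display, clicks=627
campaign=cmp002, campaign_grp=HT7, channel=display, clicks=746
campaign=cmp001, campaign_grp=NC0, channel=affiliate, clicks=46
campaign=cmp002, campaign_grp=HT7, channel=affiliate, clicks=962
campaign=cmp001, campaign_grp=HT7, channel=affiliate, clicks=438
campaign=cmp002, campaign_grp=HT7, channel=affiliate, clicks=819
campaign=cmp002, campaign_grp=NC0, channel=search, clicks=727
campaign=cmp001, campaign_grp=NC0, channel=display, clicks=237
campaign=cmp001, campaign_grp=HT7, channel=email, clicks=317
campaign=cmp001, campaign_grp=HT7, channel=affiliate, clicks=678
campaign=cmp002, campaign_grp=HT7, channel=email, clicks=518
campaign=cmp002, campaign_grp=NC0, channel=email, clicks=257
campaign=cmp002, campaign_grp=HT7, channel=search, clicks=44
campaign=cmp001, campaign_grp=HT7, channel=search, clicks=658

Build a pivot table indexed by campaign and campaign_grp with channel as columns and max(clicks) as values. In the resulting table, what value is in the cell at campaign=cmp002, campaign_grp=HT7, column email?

647

Rows with campaign=cmp002, campaign_grp=HT7 and channel=email: clicks values are 525, 1, 647, 518.
max(525, 1, 647, 518) = 647.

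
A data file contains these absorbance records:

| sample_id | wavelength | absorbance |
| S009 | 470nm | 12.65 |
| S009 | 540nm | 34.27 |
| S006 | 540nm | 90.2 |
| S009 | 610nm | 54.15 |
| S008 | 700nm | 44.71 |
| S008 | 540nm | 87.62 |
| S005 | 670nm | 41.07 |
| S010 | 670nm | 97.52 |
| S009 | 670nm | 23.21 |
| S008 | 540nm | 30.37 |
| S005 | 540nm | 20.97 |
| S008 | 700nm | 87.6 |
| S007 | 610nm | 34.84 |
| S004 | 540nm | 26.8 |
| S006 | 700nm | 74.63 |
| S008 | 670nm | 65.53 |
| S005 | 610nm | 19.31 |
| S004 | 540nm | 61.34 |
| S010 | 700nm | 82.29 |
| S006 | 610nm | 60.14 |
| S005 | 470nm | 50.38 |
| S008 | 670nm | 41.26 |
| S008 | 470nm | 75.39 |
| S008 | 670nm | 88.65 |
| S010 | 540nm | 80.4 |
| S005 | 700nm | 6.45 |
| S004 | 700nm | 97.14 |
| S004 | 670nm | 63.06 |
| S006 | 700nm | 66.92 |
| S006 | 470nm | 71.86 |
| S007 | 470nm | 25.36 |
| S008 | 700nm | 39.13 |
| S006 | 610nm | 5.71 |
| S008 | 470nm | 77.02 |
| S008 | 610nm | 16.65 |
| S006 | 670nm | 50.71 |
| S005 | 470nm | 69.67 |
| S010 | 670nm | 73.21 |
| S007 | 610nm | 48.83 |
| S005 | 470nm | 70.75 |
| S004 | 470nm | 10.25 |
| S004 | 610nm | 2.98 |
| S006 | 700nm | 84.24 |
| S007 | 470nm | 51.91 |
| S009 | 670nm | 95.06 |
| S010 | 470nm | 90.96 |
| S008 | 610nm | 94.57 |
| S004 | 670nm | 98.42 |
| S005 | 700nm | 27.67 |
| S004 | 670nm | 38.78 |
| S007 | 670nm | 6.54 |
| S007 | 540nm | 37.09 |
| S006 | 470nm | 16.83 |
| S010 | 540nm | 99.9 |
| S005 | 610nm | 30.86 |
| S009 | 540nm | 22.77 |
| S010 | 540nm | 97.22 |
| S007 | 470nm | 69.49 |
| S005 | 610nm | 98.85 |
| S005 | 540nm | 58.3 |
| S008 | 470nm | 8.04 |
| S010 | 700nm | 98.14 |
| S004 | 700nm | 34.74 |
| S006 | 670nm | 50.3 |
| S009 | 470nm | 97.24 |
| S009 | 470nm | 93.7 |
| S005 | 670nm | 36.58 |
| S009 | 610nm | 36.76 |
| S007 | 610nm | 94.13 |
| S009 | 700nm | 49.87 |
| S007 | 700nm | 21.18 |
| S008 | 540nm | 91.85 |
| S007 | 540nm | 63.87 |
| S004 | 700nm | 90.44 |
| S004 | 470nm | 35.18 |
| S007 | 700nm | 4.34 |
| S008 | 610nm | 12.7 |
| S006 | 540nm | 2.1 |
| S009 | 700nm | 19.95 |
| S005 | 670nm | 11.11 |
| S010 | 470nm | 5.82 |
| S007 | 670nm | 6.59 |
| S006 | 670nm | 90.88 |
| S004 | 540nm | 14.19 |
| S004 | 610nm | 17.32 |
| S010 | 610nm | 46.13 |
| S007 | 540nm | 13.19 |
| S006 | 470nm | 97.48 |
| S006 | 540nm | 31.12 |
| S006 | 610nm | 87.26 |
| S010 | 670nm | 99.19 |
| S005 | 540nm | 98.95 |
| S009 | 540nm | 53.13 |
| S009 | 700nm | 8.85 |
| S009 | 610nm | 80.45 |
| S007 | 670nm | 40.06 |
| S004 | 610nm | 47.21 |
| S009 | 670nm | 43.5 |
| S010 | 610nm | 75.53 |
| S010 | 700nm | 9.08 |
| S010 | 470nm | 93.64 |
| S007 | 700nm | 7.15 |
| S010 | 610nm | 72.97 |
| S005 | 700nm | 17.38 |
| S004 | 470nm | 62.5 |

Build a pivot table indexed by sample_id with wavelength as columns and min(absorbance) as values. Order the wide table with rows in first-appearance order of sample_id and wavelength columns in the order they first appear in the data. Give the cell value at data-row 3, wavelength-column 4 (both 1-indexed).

39.13

With rows in first-appearance order of sample_id, row 3 is sample_id=S008. wavelength columns in first-appearance order: 470nm, 540nm, 610nm, 700nm, 670nm; column 4 is 700nm.
Long rows with sample_id=S008, wavelength=700nm: min(44.71, 87.6, 39.13) = 39.13.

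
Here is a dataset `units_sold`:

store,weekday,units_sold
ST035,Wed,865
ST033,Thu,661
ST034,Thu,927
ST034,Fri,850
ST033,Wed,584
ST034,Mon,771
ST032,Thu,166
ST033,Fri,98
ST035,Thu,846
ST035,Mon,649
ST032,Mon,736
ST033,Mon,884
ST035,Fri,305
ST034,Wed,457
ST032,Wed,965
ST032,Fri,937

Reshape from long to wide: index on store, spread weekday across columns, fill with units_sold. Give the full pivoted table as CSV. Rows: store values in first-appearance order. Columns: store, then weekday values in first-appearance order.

store,Wed,Thu,Fri,Mon
ST035,865,846,305,649
ST033,584,661,98,884
ST034,457,927,850,771
ST032,965,166,937,736

Columns: store plus the 4 distinct weekday values (Wed, Thu, Fri, Mon).
For example, row ST035 column Wed takes units_sold=865 from the long row (ST035, Wed).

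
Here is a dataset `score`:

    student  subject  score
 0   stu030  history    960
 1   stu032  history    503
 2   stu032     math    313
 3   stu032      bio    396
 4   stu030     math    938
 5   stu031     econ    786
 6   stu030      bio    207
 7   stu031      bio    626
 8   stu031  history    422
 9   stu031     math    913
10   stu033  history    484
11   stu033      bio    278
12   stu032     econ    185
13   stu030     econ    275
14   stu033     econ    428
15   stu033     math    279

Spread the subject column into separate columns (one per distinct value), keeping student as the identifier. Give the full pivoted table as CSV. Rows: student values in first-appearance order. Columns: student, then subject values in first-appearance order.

Columns: student plus the 4 distinct subject values (history, math, bio, econ).
For example, row stu030 column history takes score=960 from the long row (stu030, history).

student,history,math,bio,econ
stu030,960,938,207,275
stu032,503,313,396,185
stu031,422,913,626,786
stu033,484,279,278,428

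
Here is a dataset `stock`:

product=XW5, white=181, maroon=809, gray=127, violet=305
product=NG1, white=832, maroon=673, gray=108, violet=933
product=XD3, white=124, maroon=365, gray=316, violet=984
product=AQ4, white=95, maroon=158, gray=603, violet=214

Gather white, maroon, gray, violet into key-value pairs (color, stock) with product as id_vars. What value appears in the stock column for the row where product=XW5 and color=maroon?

809

Unpivoting turns each (product, wide-column) pair into one long row.
The wide cell at row XW5, column maroon holds 809, so the long row (XW5, maroon) has stock=809.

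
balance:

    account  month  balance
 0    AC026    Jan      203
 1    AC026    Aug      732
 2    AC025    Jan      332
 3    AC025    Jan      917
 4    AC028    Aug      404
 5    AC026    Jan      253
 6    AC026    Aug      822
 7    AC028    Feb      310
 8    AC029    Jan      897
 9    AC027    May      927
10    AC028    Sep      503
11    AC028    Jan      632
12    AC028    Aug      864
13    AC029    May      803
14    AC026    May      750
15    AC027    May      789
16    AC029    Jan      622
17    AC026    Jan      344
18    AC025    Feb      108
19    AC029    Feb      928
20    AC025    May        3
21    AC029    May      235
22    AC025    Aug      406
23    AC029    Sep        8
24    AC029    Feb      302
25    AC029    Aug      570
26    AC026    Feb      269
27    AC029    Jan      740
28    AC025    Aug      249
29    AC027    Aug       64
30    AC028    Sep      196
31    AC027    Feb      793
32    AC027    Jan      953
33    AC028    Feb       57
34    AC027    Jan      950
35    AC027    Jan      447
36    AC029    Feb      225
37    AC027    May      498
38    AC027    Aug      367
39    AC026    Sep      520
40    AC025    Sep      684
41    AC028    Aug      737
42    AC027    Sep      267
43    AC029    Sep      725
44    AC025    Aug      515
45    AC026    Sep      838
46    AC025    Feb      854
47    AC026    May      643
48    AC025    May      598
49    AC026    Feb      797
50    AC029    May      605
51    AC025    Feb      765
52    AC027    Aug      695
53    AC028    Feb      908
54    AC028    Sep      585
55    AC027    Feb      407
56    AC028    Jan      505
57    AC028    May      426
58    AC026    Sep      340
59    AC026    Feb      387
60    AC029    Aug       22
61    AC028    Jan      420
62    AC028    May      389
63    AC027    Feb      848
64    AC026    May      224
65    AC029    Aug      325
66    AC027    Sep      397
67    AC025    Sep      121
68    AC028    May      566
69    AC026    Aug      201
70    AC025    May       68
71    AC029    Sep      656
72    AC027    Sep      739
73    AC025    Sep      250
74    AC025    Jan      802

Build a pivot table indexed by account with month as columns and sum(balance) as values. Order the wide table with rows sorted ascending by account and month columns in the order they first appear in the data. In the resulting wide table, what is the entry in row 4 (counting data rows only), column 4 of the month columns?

1381

With rows sorted ascending by account, row 4 is account=AC028. month columns in first-appearance order: Jan, Aug, Feb, May, Sep; column 4 is May.
Long rows with account=AC028, month=May: 426 + 389 + 566 = 1381.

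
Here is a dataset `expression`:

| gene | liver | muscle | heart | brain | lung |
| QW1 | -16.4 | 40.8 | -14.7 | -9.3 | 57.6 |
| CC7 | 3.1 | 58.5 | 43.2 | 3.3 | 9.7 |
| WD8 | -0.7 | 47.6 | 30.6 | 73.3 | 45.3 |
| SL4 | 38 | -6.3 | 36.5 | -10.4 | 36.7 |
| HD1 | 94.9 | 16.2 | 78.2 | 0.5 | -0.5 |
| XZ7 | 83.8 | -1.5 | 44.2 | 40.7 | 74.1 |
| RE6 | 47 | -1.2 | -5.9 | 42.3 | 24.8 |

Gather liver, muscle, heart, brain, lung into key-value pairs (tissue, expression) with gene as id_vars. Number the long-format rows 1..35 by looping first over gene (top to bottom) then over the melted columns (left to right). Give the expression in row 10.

9.7

35 rows total (7 × 5). Row 10: index ⌊(10-1)/5⌋ = 1 into gene → CC7; (10-1) mod 5 = 4 into the melted columns → lung.
So row 10 is (CC7, lung, 9.7); expression = 9.7.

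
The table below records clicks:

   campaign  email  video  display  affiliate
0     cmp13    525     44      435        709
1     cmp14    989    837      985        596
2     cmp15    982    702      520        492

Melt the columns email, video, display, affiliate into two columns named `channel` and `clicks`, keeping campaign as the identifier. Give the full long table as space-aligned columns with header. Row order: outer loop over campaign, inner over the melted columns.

campaign  channel    clicks
cmp13     email      525   
cmp13     video      44    
cmp13     display    435   
cmp13     affiliate  709   
cmp14     email      989   
cmp14     video      837   
cmp14     display    985   
cmp14     affiliate  596   
cmp15     email      982   
cmp15     video      702   
cmp15     display    520   
cmp15     affiliate  492   

Each (campaign, column) pair becomes one row: 3 × 4 = 12 rows.
For example, (cmp13, email) → clicks=525.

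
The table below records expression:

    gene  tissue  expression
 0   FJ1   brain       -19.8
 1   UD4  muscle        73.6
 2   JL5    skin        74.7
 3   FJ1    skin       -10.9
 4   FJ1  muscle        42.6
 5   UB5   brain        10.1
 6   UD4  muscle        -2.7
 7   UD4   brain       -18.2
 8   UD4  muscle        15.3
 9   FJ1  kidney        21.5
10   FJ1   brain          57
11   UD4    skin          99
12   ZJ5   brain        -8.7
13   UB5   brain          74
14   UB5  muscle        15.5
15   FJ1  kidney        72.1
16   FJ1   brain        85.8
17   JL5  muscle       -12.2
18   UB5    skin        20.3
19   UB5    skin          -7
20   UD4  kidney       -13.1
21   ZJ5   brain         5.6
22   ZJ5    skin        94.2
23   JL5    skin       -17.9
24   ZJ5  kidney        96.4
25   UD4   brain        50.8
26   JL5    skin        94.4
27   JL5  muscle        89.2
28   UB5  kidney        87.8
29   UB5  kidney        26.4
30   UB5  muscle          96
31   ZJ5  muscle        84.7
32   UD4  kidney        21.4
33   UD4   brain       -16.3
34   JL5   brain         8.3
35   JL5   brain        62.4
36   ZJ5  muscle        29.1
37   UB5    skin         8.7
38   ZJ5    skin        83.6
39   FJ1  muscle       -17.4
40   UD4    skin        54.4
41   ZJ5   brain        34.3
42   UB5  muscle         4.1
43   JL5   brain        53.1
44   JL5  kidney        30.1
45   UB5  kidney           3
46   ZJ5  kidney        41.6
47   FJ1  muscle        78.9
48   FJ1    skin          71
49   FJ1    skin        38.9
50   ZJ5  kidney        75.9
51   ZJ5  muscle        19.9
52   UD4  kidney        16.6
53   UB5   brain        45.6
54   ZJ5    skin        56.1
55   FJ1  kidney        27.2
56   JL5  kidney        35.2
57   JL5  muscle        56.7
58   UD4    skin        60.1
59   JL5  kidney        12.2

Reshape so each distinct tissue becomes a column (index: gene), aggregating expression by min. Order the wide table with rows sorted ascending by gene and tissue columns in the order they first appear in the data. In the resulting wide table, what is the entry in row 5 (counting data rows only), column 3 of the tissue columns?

56.1

With rows sorted ascending by gene, row 5 is gene=ZJ5. tissue columns in first-appearance order: brain, muscle, skin, kidney; column 3 is skin.
Long rows with gene=ZJ5, tissue=skin: min(94.2, 83.6, 56.1) = 56.1.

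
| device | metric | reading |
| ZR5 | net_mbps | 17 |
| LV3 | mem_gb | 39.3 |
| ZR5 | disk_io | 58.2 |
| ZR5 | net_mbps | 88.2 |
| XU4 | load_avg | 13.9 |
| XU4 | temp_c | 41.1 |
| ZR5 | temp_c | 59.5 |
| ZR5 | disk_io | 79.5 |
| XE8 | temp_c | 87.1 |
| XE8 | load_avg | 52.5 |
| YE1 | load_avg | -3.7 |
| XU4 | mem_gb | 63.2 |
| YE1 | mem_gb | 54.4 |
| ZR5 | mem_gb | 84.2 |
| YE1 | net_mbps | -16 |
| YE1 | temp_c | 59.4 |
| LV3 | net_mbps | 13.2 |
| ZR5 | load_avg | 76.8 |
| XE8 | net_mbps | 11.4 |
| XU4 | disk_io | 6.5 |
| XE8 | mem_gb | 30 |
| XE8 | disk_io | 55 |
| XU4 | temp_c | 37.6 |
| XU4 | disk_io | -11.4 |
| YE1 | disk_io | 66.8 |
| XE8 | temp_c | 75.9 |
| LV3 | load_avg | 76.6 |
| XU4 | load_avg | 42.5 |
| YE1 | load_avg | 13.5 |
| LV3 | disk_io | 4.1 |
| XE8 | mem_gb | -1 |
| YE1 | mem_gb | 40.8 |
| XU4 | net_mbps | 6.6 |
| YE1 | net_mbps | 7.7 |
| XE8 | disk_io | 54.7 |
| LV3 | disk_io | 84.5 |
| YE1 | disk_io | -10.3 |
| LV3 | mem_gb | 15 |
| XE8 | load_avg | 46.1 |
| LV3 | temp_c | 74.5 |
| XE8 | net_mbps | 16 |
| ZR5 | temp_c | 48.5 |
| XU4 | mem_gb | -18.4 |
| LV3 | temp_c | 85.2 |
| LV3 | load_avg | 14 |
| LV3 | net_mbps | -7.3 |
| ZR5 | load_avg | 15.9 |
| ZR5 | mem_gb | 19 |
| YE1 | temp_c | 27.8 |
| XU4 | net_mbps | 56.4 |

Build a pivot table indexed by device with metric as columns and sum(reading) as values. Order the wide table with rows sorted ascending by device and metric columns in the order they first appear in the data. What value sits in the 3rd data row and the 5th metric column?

With rows sorted ascending by device, row 3 is device=XU4. metric columns in first-appearance order: net_mbps, mem_gb, disk_io, load_avg, temp_c; column 5 is temp_c.
Long rows with device=XU4, metric=temp_c: 41.1 + 37.6 = 78.7.

78.7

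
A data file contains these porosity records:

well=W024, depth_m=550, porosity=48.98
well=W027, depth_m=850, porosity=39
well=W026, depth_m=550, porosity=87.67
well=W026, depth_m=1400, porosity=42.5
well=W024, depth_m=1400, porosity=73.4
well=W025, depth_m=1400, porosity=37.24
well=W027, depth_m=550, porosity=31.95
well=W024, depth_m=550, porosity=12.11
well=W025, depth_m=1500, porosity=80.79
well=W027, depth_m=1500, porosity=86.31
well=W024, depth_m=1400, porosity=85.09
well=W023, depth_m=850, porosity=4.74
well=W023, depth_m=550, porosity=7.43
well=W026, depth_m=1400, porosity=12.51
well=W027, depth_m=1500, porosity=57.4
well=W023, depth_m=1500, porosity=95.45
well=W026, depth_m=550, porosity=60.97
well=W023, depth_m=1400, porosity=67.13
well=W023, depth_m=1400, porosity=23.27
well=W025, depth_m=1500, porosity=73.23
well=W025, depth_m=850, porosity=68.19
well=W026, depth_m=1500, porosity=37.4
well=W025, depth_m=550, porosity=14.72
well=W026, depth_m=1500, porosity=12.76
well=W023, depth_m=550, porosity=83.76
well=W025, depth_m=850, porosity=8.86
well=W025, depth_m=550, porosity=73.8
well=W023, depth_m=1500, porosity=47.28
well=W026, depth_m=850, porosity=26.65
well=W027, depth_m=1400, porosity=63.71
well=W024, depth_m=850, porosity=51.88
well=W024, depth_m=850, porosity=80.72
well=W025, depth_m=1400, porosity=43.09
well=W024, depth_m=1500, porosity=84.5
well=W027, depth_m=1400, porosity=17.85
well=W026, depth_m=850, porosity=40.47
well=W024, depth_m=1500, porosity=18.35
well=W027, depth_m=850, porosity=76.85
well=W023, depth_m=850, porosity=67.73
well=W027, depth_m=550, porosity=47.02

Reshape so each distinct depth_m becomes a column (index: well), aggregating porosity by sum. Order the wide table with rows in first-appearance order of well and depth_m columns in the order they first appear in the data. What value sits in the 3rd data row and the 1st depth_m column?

148.64

With rows in first-appearance order of well, row 3 is well=W026. depth_m columns in first-appearance order: 550, 850, 1400, 1500; column 1 is 550.
Long rows with well=W026, depth_m=550: 87.67 + 60.97 = 148.64.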